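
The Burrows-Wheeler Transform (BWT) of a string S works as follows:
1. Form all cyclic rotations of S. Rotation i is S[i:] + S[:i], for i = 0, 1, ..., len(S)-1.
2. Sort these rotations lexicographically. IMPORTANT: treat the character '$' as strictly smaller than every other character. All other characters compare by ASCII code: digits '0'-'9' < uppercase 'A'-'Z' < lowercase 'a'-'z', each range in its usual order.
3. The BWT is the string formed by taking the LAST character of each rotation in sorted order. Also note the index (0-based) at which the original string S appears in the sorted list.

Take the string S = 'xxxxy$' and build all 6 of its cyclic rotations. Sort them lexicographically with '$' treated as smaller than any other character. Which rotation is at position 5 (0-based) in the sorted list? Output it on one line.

Answer: y$xxxx

Derivation:
All 6 rotations (rotation i = S[i:]+S[:i]):
  rot[0] = xxxxy$
  rot[1] = xxxy$x
  rot[2] = xxy$xx
  rot[3] = xy$xxx
  rot[4] = y$xxxx
  rot[5] = $xxxxy
Sorted (with $ < everything):
  sorted[0] = $xxxxy
  sorted[1] = xxxxy$
  sorted[2] = xxxy$x
  sorted[3] = xxy$xx
  sorted[4] = xy$xxx
  sorted[5] = y$xxxx
sorted[5] = y$xxxx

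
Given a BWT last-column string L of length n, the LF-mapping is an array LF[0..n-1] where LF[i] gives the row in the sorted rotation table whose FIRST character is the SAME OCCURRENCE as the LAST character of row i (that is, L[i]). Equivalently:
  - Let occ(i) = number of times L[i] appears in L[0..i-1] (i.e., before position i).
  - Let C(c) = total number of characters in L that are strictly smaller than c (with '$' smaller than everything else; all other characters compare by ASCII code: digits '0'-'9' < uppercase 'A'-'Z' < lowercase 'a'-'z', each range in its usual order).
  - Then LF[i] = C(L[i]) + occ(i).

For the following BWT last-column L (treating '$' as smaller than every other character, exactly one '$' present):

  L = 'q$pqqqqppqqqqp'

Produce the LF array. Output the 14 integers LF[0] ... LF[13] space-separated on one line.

Answer: 5 0 1 6 7 8 9 2 3 10 11 12 13 4

Derivation:
Char counts: '$':1, 'p':4, 'q':9
C (first-col start): C('$')=0, C('p')=1, C('q')=5
L[0]='q': occ=0, LF[0]=C('q')+0=5+0=5
L[1]='$': occ=0, LF[1]=C('$')+0=0+0=0
L[2]='p': occ=0, LF[2]=C('p')+0=1+0=1
L[3]='q': occ=1, LF[3]=C('q')+1=5+1=6
L[4]='q': occ=2, LF[4]=C('q')+2=5+2=7
L[5]='q': occ=3, LF[5]=C('q')+3=5+3=8
L[6]='q': occ=4, LF[6]=C('q')+4=5+4=9
L[7]='p': occ=1, LF[7]=C('p')+1=1+1=2
L[8]='p': occ=2, LF[8]=C('p')+2=1+2=3
L[9]='q': occ=5, LF[9]=C('q')+5=5+5=10
L[10]='q': occ=6, LF[10]=C('q')+6=5+6=11
L[11]='q': occ=7, LF[11]=C('q')+7=5+7=12
L[12]='q': occ=8, LF[12]=C('q')+8=5+8=13
L[13]='p': occ=3, LF[13]=C('p')+3=1+3=4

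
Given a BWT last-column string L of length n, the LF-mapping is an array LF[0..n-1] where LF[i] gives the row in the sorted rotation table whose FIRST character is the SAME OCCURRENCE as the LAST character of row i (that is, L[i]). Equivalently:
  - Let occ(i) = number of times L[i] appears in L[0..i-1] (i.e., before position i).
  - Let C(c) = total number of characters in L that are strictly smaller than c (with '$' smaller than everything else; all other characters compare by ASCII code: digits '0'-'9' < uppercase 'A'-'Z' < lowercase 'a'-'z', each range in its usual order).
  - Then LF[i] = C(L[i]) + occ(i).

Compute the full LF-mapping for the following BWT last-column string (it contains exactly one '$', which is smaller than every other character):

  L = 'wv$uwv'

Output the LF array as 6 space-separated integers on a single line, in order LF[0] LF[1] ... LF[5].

Answer: 4 2 0 1 5 3

Derivation:
Char counts: '$':1, 'u':1, 'v':2, 'w':2
C (first-col start): C('$')=0, C('u')=1, C('v')=2, C('w')=4
L[0]='w': occ=0, LF[0]=C('w')+0=4+0=4
L[1]='v': occ=0, LF[1]=C('v')+0=2+0=2
L[2]='$': occ=0, LF[2]=C('$')+0=0+0=0
L[3]='u': occ=0, LF[3]=C('u')+0=1+0=1
L[4]='w': occ=1, LF[4]=C('w')+1=4+1=5
L[5]='v': occ=1, LF[5]=C('v')+1=2+1=3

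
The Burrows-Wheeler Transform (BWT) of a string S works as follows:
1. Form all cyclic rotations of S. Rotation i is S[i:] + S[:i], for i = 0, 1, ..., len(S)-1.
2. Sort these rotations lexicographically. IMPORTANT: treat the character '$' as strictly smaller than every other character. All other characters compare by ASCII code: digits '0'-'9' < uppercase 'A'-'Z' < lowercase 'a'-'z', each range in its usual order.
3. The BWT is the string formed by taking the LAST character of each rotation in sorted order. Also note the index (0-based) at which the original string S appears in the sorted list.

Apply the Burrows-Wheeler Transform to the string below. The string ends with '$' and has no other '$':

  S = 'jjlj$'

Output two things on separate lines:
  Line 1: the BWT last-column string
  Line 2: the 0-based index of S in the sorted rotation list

All 5 rotations (rotation i = S[i:]+S[:i]):
  rot[0] = jjlj$
  rot[1] = jlj$j
  rot[2] = lj$jj
  rot[3] = j$jjl
  rot[4] = $jjlj
Sorted (with $ < everything):
  sorted[0] = $jjlj  (last char: 'j')
  sorted[1] = j$jjl  (last char: 'l')
  sorted[2] = jjlj$  (last char: '$')
  sorted[3] = jlj$j  (last char: 'j')
  sorted[4] = lj$jj  (last char: 'j')
Last column: jl$jj
Original string S is at sorted index 2

Answer: jl$jj
2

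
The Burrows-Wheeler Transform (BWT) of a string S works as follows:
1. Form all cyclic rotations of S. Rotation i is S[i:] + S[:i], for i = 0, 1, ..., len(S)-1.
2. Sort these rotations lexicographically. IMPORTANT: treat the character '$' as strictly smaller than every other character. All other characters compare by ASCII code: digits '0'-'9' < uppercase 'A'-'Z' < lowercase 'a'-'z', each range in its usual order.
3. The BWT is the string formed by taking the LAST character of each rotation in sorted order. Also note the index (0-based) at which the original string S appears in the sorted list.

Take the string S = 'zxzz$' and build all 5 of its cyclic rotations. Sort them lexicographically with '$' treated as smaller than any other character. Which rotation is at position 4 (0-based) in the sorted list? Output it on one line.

Answer: zz$zx

Derivation:
All 5 rotations (rotation i = S[i:]+S[:i]):
  rot[0] = zxzz$
  rot[1] = xzz$z
  rot[2] = zz$zx
  rot[3] = z$zxz
  rot[4] = $zxzz
Sorted (with $ < everything):
  sorted[0] = $zxzz
  sorted[1] = xzz$z
  sorted[2] = z$zxz
  sorted[3] = zxzz$
  sorted[4] = zz$zx
sorted[4] = zz$zx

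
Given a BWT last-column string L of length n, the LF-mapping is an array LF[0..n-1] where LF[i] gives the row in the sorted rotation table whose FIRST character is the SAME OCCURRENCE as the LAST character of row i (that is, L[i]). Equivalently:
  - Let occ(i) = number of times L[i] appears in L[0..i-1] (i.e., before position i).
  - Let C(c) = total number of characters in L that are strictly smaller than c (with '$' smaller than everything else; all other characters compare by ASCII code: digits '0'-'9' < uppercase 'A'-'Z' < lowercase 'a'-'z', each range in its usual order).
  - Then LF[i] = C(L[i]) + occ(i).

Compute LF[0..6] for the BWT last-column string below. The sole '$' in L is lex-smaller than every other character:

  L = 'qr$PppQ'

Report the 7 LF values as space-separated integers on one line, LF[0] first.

Char counts: '$':1, 'P':1, 'Q':1, 'p':2, 'q':1, 'r':1
C (first-col start): C('$')=0, C('P')=1, C('Q')=2, C('p')=3, C('q')=5, C('r')=6
L[0]='q': occ=0, LF[0]=C('q')+0=5+0=5
L[1]='r': occ=0, LF[1]=C('r')+0=6+0=6
L[2]='$': occ=0, LF[2]=C('$')+0=0+0=0
L[3]='P': occ=0, LF[3]=C('P')+0=1+0=1
L[4]='p': occ=0, LF[4]=C('p')+0=3+0=3
L[5]='p': occ=1, LF[5]=C('p')+1=3+1=4
L[6]='Q': occ=0, LF[6]=C('Q')+0=2+0=2

Answer: 5 6 0 1 3 4 2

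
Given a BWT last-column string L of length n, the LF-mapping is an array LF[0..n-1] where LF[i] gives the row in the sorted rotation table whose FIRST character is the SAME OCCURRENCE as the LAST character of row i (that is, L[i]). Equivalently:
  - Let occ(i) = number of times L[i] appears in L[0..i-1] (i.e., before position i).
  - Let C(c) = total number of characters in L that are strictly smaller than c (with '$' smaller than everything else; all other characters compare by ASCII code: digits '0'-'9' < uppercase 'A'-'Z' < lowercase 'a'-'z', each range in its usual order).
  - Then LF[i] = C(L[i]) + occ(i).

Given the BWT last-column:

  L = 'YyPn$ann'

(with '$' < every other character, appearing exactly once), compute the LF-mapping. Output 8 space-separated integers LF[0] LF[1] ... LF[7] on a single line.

Char counts: '$':1, 'P':1, 'Y':1, 'a':1, 'n':3, 'y':1
C (first-col start): C('$')=0, C('P')=1, C('Y')=2, C('a')=3, C('n')=4, C('y')=7
L[0]='Y': occ=0, LF[0]=C('Y')+0=2+0=2
L[1]='y': occ=0, LF[1]=C('y')+0=7+0=7
L[2]='P': occ=0, LF[2]=C('P')+0=1+0=1
L[3]='n': occ=0, LF[3]=C('n')+0=4+0=4
L[4]='$': occ=0, LF[4]=C('$')+0=0+0=0
L[5]='a': occ=0, LF[5]=C('a')+0=3+0=3
L[6]='n': occ=1, LF[6]=C('n')+1=4+1=5
L[7]='n': occ=2, LF[7]=C('n')+2=4+2=6

Answer: 2 7 1 4 0 3 5 6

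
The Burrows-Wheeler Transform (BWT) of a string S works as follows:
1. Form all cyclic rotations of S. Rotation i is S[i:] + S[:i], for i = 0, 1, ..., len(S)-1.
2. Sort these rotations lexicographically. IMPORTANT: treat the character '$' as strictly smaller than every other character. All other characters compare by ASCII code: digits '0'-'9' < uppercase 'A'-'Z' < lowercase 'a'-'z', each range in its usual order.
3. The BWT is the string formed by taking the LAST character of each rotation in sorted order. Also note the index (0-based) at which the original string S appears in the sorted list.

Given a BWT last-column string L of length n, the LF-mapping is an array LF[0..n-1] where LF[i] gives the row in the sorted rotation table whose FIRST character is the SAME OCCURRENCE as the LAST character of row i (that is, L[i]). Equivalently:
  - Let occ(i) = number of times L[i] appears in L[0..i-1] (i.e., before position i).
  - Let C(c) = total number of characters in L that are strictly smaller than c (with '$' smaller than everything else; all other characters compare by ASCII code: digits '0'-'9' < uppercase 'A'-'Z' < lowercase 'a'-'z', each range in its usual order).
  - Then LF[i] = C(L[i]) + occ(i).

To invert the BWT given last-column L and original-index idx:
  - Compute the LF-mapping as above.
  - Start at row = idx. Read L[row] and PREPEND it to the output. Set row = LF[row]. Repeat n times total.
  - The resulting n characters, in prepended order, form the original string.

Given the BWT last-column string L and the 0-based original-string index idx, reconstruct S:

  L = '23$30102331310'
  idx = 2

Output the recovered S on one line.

LF mapping: 7 9 0 10 1 4 2 8 11 12 5 13 6 3
Walk LF starting at row 2, prepending L[row]:
  step 1: row=2, L[2]='$', prepend. Next row=LF[2]=0
  step 2: row=0, L[0]='2', prepend. Next row=LF[0]=7
  step 3: row=7, L[7]='2', prepend. Next row=LF[7]=8
  step 4: row=8, L[8]='3', prepend. Next row=LF[8]=11
  step 5: row=11, L[11]='3', prepend. Next row=LF[11]=13
  step 6: row=13, L[13]='0', prepend. Next row=LF[13]=3
  step 7: row=3, L[3]='3', prepend. Next row=LF[3]=10
  step 8: row=10, L[10]='1', prepend. Next row=LF[10]=5
  step 9: row=5, L[5]='1', prepend. Next row=LF[5]=4
  step 10: row=4, L[4]='0', prepend. Next row=LF[4]=1
  step 11: row=1, L[1]='3', prepend. Next row=LF[1]=9
  step 12: row=9, L[9]='3', prepend. Next row=LF[9]=12
  step 13: row=12, L[12]='1', prepend. Next row=LF[12]=6
  step 14: row=6, L[6]='0', prepend. Next row=LF[6]=2
Reversed output: 0133011303322$

Answer: 0133011303322$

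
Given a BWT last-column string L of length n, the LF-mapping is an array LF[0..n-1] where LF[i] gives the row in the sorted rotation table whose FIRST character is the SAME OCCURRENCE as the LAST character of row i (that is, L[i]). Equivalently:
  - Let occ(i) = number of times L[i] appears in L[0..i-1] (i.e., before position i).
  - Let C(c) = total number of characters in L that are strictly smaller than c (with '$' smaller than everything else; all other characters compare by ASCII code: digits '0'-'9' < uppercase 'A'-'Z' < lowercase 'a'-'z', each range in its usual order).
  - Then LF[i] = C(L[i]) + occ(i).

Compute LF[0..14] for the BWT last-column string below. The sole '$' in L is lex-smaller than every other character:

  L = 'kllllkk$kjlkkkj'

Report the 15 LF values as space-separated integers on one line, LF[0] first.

Answer: 3 10 11 12 13 4 5 0 6 1 14 7 8 9 2

Derivation:
Char counts: '$':1, 'j':2, 'k':7, 'l':5
C (first-col start): C('$')=0, C('j')=1, C('k')=3, C('l')=10
L[0]='k': occ=0, LF[0]=C('k')+0=3+0=3
L[1]='l': occ=0, LF[1]=C('l')+0=10+0=10
L[2]='l': occ=1, LF[2]=C('l')+1=10+1=11
L[3]='l': occ=2, LF[3]=C('l')+2=10+2=12
L[4]='l': occ=3, LF[4]=C('l')+3=10+3=13
L[5]='k': occ=1, LF[5]=C('k')+1=3+1=4
L[6]='k': occ=2, LF[6]=C('k')+2=3+2=5
L[7]='$': occ=0, LF[7]=C('$')+0=0+0=0
L[8]='k': occ=3, LF[8]=C('k')+3=3+3=6
L[9]='j': occ=0, LF[9]=C('j')+0=1+0=1
L[10]='l': occ=4, LF[10]=C('l')+4=10+4=14
L[11]='k': occ=4, LF[11]=C('k')+4=3+4=7
L[12]='k': occ=5, LF[12]=C('k')+5=3+5=8
L[13]='k': occ=6, LF[13]=C('k')+6=3+6=9
L[14]='j': occ=1, LF[14]=C('j')+1=1+1=2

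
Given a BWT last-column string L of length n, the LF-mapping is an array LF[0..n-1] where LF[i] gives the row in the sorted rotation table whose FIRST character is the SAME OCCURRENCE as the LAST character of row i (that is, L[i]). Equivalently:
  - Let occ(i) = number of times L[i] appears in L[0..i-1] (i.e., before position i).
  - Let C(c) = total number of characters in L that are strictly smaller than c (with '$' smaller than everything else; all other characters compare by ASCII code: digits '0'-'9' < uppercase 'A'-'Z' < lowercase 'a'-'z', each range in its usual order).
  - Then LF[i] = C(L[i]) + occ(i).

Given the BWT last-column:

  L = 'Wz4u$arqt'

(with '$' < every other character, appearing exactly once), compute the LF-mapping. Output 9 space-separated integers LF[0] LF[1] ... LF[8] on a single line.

Char counts: '$':1, '4':1, 'W':1, 'a':1, 'q':1, 'r':1, 't':1, 'u':1, 'z':1
C (first-col start): C('$')=0, C('4')=1, C('W')=2, C('a')=3, C('q')=4, C('r')=5, C('t')=6, C('u')=7, C('z')=8
L[0]='W': occ=0, LF[0]=C('W')+0=2+0=2
L[1]='z': occ=0, LF[1]=C('z')+0=8+0=8
L[2]='4': occ=0, LF[2]=C('4')+0=1+0=1
L[3]='u': occ=0, LF[3]=C('u')+0=7+0=7
L[4]='$': occ=0, LF[4]=C('$')+0=0+0=0
L[5]='a': occ=0, LF[5]=C('a')+0=3+0=3
L[6]='r': occ=0, LF[6]=C('r')+0=5+0=5
L[7]='q': occ=0, LF[7]=C('q')+0=4+0=4
L[8]='t': occ=0, LF[8]=C('t')+0=6+0=6

Answer: 2 8 1 7 0 3 5 4 6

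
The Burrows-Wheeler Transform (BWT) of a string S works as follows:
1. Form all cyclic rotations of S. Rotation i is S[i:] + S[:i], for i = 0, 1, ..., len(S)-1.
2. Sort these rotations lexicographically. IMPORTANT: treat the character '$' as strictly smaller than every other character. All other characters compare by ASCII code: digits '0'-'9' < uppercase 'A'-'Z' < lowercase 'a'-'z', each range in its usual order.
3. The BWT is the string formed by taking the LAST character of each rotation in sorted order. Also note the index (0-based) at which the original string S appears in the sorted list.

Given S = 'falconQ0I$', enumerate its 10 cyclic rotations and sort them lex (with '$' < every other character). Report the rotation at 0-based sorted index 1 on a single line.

All 10 rotations (rotation i = S[i:]+S[:i]):
  rot[0] = falconQ0I$
  rot[1] = alconQ0I$f
  rot[2] = lconQ0I$fa
  rot[3] = conQ0I$fal
  rot[4] = onQ0I$falc
  rot[5] = nQ0I$falco
  rot[6] = Q0I$falcon
  rot[7] = 0I$falconQ
  rot[8] = I$falconQ0
  rot[9] = $falconQ0I
Sorted (with $ < everything):
  sorted[0] = $falconQ0I
  sorted[1] = 0I$falconQ
  sorted[2] = I$falconQ0
  sorted[3] = Q0I$falcon
  sorted[4] = alconQ0I$f
  sorted[5] = conQ0I$fal
  sorted[6] = falconQ0I$
  sorted[7] = lconQ0I$fa
  sorted[8] = nQ0I$falco
  sorted[9] = onQ0I$falc
sorted[1] = 0I$falconQ

Answer: 0I$falconQ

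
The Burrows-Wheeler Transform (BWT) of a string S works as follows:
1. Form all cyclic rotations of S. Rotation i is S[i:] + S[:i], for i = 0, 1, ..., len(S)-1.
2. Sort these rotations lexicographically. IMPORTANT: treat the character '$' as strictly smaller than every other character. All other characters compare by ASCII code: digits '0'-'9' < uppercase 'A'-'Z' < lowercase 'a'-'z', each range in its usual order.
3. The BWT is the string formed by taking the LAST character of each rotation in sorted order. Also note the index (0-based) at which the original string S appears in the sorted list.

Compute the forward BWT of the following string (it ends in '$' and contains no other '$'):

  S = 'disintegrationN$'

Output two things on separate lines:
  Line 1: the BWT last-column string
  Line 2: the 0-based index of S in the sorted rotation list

All 16 rotations (rotation i = S[i:]+S[:i]):
  rot[0] = disintegrationN$
  rot[1] = isintegrationN$d
  rot[2] = sintegrationN$di
  rot[3] = integrationN$dis
  rot[4] = ntegrationN$disi
  rot[5] = tegrationN$disin
  rot[6] = egrationN$disint
  rot[7] = grationN$disinte
  rot[8] = rationN$disinteg
  rot[9] = ationN$disintegr
  rot[10] = tionN$disintegra
  rot[11] = ionN$disintegrat
  rot[12] = onN$disintegrati
  rot[13] = nN$disintegratio
  rot[14] = N$disintegration
  rot[15] = $disintegrationN
Sorted (with $ < everything):
  sorted[0] = $disintegrationN  (last char: 'N')
  sorted[1] = N$disintegration  (last char: 'n')
  sorted[2] = ationN$disintegr  (last char: 'r')
  sorted[3] = disintegrationN$  (last char: '$')
  sorted[4] = egrationN$disint  (last char: 't')
  sorted[5] = grationN$disinte  (last char: 'e')
  sorted[6] = integrationN$dis  (last char: 's')
  sorted[7] = ionN$disintegrat  (last char: 't')
  sorted[8] = isintegrationN$d  (last char: 'd')
  sorted[9] = nN$disintegratio  (last char: 'o')
  sorted[10] = ntegrationN$disi  (last char: 'i')
  sorted[11] = onN$disintegrati  (last char: 'i')
  sorted[12] = rationN$disinteg  (last char: 'g')
  sorted[13] = sintegrationN$di  (last char: 'i')
  sorted[14] = tegrationN$disin  (last char: 'n')
  sorted[15] = tionN$disintegra  (last char: 'a')
Last column: Nnr$testdoiigina
Original string S is at sorted index 3

Answer: Nnr$testdoiigina
3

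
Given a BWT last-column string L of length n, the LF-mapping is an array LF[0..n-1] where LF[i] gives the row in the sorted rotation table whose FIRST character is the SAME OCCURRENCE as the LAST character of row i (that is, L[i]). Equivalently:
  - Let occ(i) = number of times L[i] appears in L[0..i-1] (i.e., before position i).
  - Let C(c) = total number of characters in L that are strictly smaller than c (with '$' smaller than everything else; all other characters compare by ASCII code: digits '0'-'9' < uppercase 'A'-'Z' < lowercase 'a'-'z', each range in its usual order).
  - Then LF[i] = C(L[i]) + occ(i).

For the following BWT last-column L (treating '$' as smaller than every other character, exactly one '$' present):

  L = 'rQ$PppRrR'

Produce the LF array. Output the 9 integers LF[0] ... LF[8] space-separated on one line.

Char counts: '$':1, 'P':1, 'Q':1, 'R':2, 'p':2, 'r':2
C (first-col start): C('$')=0, C('P')=1, C('Q')=2, C('R')=3, C('p')=5, C('r')=7
L[0]='r': occ=0, LF[0]=C('r')+0=7+0=7
L[1]='Q': occ=0, LF[1]=C('Q')+0=2+0=2
L[2]='$': occ=0, LF[2]=C('$')+0=0+0=0
L[3]='P': occ=0, LF[3]=C('P')+0=1+0=1
L[4]='p': occ=0, LF[4]=C('p')+0=5+0=5
L[5]='p': occ=1, LF[5]=C('p')+1=5+1=6
L[6]='R': occ=0, LF[6]=C('R')+0=3+0=3
L[7]='r': occ=1, LF[7]=C('r')+1=7+1=8
L[8]='R': occ=1, LF[8]=C('R')+1=3+1=4

Answer: 7 2 0 1 5 6 3 8 4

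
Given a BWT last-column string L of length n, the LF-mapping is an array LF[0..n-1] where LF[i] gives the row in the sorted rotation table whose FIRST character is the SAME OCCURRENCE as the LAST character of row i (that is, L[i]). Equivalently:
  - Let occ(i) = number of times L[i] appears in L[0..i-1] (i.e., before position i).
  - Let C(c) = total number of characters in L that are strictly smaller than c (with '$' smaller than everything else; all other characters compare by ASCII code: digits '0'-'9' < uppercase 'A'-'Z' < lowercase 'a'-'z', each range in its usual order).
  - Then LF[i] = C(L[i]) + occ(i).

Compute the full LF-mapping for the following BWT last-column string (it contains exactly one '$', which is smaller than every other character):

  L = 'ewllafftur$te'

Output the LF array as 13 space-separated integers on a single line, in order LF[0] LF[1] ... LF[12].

Char counts: '$':1, 'a':1, 'e':2, 'f':2, 'l':2, 'r':1, 't':2, 'u':1, 'w':1
C (first-col start): C('$')=0, C('a')=1, C('e')=2, C('f')=4, C('l')=6, C('r')=8, C('t')=9, C('u')=11, C('w')=12
L[0]='e': occ=0, LF[0]=C('e')+0=2+0=2
L[1]='w': occ=0, LF[1]=C('w')+0=12+0=12
L[2]='l': occ=0, LF[2]=C('l')+0=6+0=6
L[3]='l': occ=1, LF[3]=C('l')+1=6+1=7
L[4]='a': occ=0, LF[4]=C('a')+0=1+0=1
L[5]='f': occ=0, LF[5]=C('f')+0=4+0=4
L[6]='f': occ=1, LF[6]=C('f')+1=4+1=5
L[7]='t': occ=0, LF[7]=C('t')+0=9+0=9
L[8]='u': occ=0, LF[8]=C('u')+0=11+0=11
L[9]='r': occ=0, LF[9]=C('r')+0=8+0=8
L[10]='$': occ=0, LF[10]=C('$')+0=0+0=0
L[11]='t': occ=1, LF[11]=C('t')+1=9+1=10
L[12]='e': occ=1, LF[12]=C('e')+1=2+1=3

Answer: 2 12 6 7 1 4 5 9 11 8 0 10 3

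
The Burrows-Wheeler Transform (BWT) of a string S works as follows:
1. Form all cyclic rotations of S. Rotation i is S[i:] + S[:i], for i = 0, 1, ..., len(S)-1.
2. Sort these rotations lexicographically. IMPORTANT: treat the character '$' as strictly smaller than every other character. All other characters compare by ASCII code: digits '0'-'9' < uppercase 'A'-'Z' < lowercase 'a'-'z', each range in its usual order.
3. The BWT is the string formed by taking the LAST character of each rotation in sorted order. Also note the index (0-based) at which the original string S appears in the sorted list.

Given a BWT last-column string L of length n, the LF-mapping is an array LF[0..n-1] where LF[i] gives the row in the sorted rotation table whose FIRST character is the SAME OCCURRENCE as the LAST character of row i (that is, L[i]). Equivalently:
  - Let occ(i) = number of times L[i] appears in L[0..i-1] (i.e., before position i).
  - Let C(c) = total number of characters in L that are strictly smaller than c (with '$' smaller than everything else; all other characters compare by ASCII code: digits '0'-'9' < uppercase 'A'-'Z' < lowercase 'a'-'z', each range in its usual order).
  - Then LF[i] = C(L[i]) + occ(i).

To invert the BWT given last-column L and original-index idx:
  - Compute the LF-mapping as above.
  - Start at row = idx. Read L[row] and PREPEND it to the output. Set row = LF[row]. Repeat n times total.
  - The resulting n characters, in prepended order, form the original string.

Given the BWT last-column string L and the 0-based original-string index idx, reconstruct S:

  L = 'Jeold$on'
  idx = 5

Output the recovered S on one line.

LF mapping: 1 3 6 4 2 0 7 5
Walk LF starting at row 5, prepending L[row]:
  step 1: row=5, L[5]='$', prepend. Next row=LF[5]=0
  step 2: row=0, L[0]='J', prepend. Next row=LF[0]=1
  step 3: row=1, L[1]='e', prepend. Next row=LF[1]=3
  step 4: row=3, L[3]='l', prepend. Next row=LF[3]=4
  step 5: row=4, L[4]='d', prepend. Next row=LF[4]=2
  step 6: row=2, L[2]='o', prepend. Next row=LF[2]=6
  step 7: row=6, L[6]='o', prepend. Next row=LF[6]=7
  step 8: row=7, L[7]='n', prepend. Next row=LF[7]=5
Reversed output: noodleJ$

Answer: noodleJ$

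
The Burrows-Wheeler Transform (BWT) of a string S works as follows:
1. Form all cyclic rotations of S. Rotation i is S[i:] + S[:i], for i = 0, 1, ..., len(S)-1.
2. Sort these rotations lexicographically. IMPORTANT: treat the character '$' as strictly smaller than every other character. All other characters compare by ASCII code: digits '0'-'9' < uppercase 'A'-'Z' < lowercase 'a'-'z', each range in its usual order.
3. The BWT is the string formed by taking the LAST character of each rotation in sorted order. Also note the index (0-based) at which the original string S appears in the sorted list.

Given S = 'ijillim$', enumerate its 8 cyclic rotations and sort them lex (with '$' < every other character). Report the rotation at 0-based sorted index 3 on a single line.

Answer: im$ijill

Derivation:
All 8 rotations (rotation i = S[i:]+S[:i]):
  rot[0] = ijillim$
  rot[1] = jillim$i
  rot[2] = illim$ij
  rot[3] = llim$iji
  rot[4] = lim$ijil
  rot[5] = im$ijill
  rot[6] = m$ijilli
  rot[7] = $ijillim
Sorted (with $ < everything):
  sorted[0] = $ijillim
  sorted[1] = ijillim$
  sorted[2] = illim$ij
  sorted[3] = im$ijill
  sorted[4] = jillim$i
  sorted[5] = lim$ijil
  sorted[6] = llim$iji
  sorted[7] = m$ijilli
sorted[3] = im$ijill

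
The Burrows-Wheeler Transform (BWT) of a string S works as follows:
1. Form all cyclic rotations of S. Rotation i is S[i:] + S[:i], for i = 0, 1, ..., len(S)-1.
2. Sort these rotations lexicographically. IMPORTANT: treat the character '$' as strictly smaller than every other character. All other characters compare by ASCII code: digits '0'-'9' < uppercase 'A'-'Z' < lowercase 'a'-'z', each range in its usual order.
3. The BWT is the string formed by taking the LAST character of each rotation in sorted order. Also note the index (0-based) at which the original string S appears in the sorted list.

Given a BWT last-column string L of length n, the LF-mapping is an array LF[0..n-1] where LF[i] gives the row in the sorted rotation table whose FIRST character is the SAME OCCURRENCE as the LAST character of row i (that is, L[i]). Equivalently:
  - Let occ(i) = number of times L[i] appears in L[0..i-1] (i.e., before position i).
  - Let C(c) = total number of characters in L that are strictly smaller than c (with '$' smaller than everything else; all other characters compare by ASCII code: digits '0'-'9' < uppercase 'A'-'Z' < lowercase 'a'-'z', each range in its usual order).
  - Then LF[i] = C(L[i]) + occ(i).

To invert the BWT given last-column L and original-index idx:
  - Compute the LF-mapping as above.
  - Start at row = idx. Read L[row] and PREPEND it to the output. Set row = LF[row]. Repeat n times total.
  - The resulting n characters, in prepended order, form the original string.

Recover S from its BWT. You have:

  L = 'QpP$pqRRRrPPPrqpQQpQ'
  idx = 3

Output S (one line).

LF mapping: 5 12 1 0 13 16 9 10 11 18 2 3 4 19 17 14 6 7 15 8
Walk LF starting at row 3, prepending L[row]:
  step 1: row=3, L[3]='$', prepend. Next row=LF[3]=0
  step 2: row=0, L[0]='Q', prepend. Next row=LF[0]=5
  step 3: row=5, L[5]='q', prepend. Next row=LF[5]=16
  step 4: row=16, L[16]='Q', prepend. Next row=LF[16]=6
  step 5: row=6, L[6]='R', prepend. Next row=LF[6]=9
  step 6: row=9, L[9]='r', prepend. Next row=LF[9]=18
  step 7: row=18, L[18]='p', prepend. Next row=LF[18]=15
  step 8: row=15, L[15]='p', prepend. Next row=LF[15]=14
  step 9: row=14, L[14]='q', prepend. Next row=LF[14]=17
  step 10: row=17, L[17]='Q', prepend. Next row=LF[17]=7
  step 11: row=7, L[7]='R', prepend. Next row=LF[7]=10
  step 12: row=10, L[10]='P', prepend. Next row=LF[10]=2
  step 13: row=2, L[2]='P', prepend. Next row=LF[2]=1
  step 14: row=1, L[1]='p', prepend. Next row=LF[1]=12
  step 15: row=12, L[12]='P', prepend. Next row=LF[12]=4
  step 16: row=4, L[4]='p', prepend. Next row=LF[4]=13
  step 17: row=13, L[13]='r', prepend. Next row=LF[13]=19
  step 18: row=19, L[19]='Q', prepend. Next row=LF[19]=8
  step 19: row=8, L[8]='R', prepend. Next row=LF[8]=11
  step 20: row=11, L[11]='P', prepend. Next row=LF[11]=3
Reversed output: PRQrpPpPPRQqpprRQqQ$

Answer: PRQrpPpPPRQqpprRQqQ$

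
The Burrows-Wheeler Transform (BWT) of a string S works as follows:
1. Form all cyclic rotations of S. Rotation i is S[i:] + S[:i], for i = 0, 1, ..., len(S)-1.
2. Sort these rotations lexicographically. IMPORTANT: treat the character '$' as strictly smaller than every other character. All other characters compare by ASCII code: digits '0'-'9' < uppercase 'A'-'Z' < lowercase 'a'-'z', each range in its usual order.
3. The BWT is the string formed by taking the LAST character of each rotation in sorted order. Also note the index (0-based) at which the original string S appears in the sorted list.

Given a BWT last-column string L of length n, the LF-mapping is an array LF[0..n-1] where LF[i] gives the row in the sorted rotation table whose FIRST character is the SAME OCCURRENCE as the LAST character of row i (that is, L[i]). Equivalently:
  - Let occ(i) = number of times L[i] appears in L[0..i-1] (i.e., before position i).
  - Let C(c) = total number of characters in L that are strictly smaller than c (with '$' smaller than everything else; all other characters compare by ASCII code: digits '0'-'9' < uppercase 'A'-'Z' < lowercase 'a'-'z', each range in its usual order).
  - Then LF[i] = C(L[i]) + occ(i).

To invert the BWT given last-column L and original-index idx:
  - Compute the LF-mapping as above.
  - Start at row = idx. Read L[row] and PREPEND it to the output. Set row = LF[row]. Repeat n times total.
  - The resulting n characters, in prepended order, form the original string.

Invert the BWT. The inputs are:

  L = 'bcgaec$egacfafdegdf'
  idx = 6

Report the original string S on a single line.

Answer: ccaaefggadgdffeceb$

Derivation:
LF mapping: 4 5 16 1 10 6 0 11 17 2 7 13 3 14 8 12 18 9 15
Walk LF starting at row 6, prepending L[row]:
  step 1: row=6, L[6]='$', prepend. Next row=LF[6]=0
  step 2: row=0, L[0]='b', prepend. Next row=LF[0]=4
  step 3: row=4, L[4]='e', prepend. Next row=LF[4]=10
  step 4: row=10, L[10]='c', prepend. Next row=LF[10]=7
  step 5: row=7, L[7]='e', prepend. Next row=LF[7]=11
  step 6: row=11, L[11]='f', prepend. Next row=LF[11]=13
  step 7: row=13, L[13]='f', prepend. Next row=LF[13]=14
  step 8: row=14, L[14]='d', prepend. Next row=LF[14]=8
  step 9: row=8, L[8]='g', prepend. Next row=LF[8]=17
  step 10: row=17, L[17]='d', prepend. Next row=LF[17]=9
  step 11: row=9, L[9]='a', prepend. Next row=LF[9]=2
  step 12: row=2, L[2]='g', prepend. Next row=LF[2]=16
  step 13: row=16, L[16]='g', prepend. Next row=LF[16]=18
  step 14: row=18, L[18]='f', prepend. Next row=LF[18]=15
  step 15: row=15, L[15]='e', prepend. Next row=LF[15]=12
  step 16: row=12, L[12]='a', prepend. Next row=LF[12]=3
  step 17: row=3, L[3]='a', prepend. Next row=LF[3]=1
  step 18: row=1, L[1]='c', prepend. Next row=LF[1]=5
  step 19: row=5, L[5]='c', prepend. Next row=LF[5]=6
Reversed output: ccaaefggadgdffeceb$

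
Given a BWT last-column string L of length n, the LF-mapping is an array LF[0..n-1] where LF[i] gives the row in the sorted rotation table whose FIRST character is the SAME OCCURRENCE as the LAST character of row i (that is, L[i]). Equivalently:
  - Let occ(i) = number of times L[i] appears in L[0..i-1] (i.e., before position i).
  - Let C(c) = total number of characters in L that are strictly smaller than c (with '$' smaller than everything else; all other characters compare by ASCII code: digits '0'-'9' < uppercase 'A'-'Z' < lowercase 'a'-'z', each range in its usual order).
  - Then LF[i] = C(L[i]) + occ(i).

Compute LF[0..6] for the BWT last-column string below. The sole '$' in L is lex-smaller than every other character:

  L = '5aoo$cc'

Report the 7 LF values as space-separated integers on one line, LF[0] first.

Char counts: '$':1, '5':1, 'a':1, 'c':2, 'o':2
C (first-col start): C('$')=0, C('5')=1, C('a')=2, C('c')=3, C('o')=5
L[0]='5': occ=0, LF[0]=C('5')+0=1+0=1
L[1]='a': occ=0, LF[1]=C('a')+0=2+0=2
L[2]='o': occ=0, LF[2]=C('o')+0=5+0=5
L[3]='o': occ=1, LF[3]=C('o')+1=5+1=6
L[4]='$': occ=0, LF[4]=C('$')+0=0+0=0
L[5]='c': occ=0, LF[5]=C('c')+0=3+0=3
L[6]='c': occ=1, LF[6]=C('c')+1=3+1=4

Answer: 1 2 5 6 0 3 4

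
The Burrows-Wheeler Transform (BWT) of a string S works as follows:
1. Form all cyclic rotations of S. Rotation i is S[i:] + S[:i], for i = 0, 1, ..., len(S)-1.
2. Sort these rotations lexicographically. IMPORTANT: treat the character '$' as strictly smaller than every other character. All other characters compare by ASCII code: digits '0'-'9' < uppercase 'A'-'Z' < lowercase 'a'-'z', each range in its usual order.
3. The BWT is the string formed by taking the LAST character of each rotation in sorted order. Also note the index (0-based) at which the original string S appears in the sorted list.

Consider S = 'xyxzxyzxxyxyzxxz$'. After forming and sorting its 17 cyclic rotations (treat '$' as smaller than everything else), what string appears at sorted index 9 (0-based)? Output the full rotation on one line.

All 17 rotations (rotation i = S[i:]+S[:i]):
  rot[0] = xyxzxyzxxyxyzxxz$
  rot[1] = yxzxyzxxyxyzxxz$x
  rot[2] = xzxyzxxyxyzxxz$xy
  rot[3] = zxyzxxyxyzxxz$xyx
  rot[4] = xyzxxyxyzxxz$xyxz
  rot[5] = yzxxyxyzxxz$xyxzx
  rot[6] = zxxyxyzxxz$xyxzxy
  rot[7] = xxyxyzxxz$xyxzxyz
  rot[8] = xyxyzxxz$xyxzxyzx
  rot[9] = yxyzxxz$xyxzxyzxx
  rot[10] = xyzxxz$xyxzxyzxxy
  rot[11] = yzxxz$xyxzxyzxxyx
  rot[12] = zxxz$xyxzxyzxxyxy
  rot[13] = xxz$xyxzxyzxxyxyz
  rot[14] = xz$xyxzxyzxxyxyzx
  rot[15] = z$xyxzxyzxxyxyzxx
  rot[16] = $xyxzxyzxxyxyzxxz
Sorted (with $ < everything):
  sorted[0] = $xyxzxyzxxyxyzxxz
  sorted[1] = xxyxyzxxz$xyxzxyz
  sorted[2] = xxz$xyxzxyzxxyxyz
  sorted[3] = xyxyzxxz$xyxzxyzx
  sorted[4] = xyxzxyzxxyxyzxxz$
  sorted[5] = xyzxxyxyzxxz$xyxz
  sorted[6] = xyzxxz$xyxzxyzxxy
  sorted[7] = xz$xyxzxyzxxyxyzx
  sorted[8] = xzxyzxxyxyzxxz$xy
  sorted[9] = yxyzxxz$xyxzxyzxx
  sorted[10] = yxzxyzxxyxyzxxz$x
  sorted[11] = yzxxyxyzxxz$xyxzx
  sorted[12] = yzxxz$xyxzxyzxxyx
  sorted[13] = z$xyxzxyzxxyxyzxx
  sorted[14] = zxxyxyzxxz$xyxzxy
  sorted[15] = zxxz$xyxzxyzxxyxy
  sorted[16] = zxyzxxyxyzxxz$xyx
sorted[9] = yxyzxxz$xyxzxyzxx

Answer: yxyzxxz$xyxzxyzxx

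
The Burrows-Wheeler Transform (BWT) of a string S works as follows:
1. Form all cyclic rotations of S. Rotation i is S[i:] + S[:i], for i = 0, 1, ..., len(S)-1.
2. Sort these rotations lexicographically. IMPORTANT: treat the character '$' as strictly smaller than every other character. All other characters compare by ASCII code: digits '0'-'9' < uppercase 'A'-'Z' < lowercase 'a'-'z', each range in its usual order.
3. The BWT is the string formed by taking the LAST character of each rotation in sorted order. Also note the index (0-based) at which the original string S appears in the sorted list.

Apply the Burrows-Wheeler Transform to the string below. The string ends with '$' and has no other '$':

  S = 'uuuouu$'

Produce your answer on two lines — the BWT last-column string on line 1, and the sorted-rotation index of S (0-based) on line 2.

All 7 rotations (rotation i = S[i:]+S[:i]):
  rot[0] = uuuouu$
  rot[1] = uuouu$u
  rot[2] = uouu$uu
  rot[3] = ouu$uuu
  rot[4] = uu$uuuo
  rot[5] = u$uuuou
  rot[6] = $uuuouu
Sorted (with $ < everything):
  sorted[0] = $uuuouu  (last char: 'u')
  sorted[1] = ouu$uuu  (last char: 'u')
  sorted[2] = u$uuuou  (last char: 'u')
  sorted[3] = uouu$uu  (last char: 'u')
  sorted[4] = uu$uuuo  (last char: 'o')
  sorted[5] = uuouu$u  (last char: 'u')
  sorted[6] = uuuouu$  (last char: '$')
Last column: uuuuou$
Original string S is at sorted index 6

Answer: uuuuou$
6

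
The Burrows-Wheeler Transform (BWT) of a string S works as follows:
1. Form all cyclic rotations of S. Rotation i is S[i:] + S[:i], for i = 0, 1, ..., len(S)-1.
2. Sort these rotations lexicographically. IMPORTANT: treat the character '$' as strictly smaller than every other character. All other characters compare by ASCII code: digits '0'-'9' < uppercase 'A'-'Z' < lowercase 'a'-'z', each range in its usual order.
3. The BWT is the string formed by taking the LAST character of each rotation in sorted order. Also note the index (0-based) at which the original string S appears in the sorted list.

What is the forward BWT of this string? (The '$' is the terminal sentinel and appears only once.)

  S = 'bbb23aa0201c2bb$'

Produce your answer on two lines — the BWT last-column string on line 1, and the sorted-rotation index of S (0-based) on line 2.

Answer: b2a00bc2a3bb2b$1
14

Derivation:
All 16 rotations (rotation i = S[i:]+S[:i]):
  rot[0] = bbb23aa0201c2bb$
  rot[1] = bb23aa0201c2bb$b
  rot[2] = b23aa0201c2bb$bb
  rot[3] = 23aa0201c2bb$bbb
  rot[4] = 3aa0201c2bb$bbb2
  rot[5] = aa0201c2bb$bbb23
  rot[6] = a0201c2bb$bbb23a
  rot[7] = 0201c2bb$bbb23aa
  rot[8] = 201c2bb$bbb23aa0
  rot[9] = 01c2bb$bbb23aa02
  rot[10] = 1c2bb$bbb23aa020
  rot[11] = c2bb$bbb23aa0201
  rot[12] = 2bb$bbb23aa0201c
  rot[13] = bb$bbb23aa0201c2
  rot[14] = b$bbb23aa0201c2b
  rot[15] = $bbb23aa0201c2bb
Sorted (with $ < everything):
  sorted[0] = $bbb23aa0201c2bb  (last char: 'b')
  sorted[1] = 01c2bb$bbb23aa02  (last char: '2')
  sorted[2] = 0201c2bb$bbb23aa  (last char: 'a')
  sorted[3] = 1c2bb$bbb23aa020  (last char: '0')
  sorted[4] = 201c2bb$bbb23aa0  (last char: '0')
  sorted[5] = 23aa0201c2bb$bbb  (last char: 'b')
  sorted[6] = 2bb$bbb23aa0201c  (last char: 'c')
  sorted[7] = 3aa0201c2bb$bbb2  (last char: '2')
  sorted[8] = a0201c2bb$bbb23a  (last char: 'a')
  sorted[9] = aa0201c2bb$bbb23  (last char: '3')
  sorted[10] = b$bbb23aa0201c2b  (last char: 'b')
  sorted[11] = b23aa0201c2bb$bb  (last char: 'b')
  sorted[12] = bb$bbb23aa0201c2  (last char: '2')
  sorted[13] = bb23aa0201c2bb$b  (last char: 'b')
  sorted[14] = bbb23aa0201c2bb$  (last char: '$')
  sorted[15] = c2bb$bbb23aa0201  (last char: '1')
Last column: b2a00bc2a3bb2b$1
Original string S is at sorted index 14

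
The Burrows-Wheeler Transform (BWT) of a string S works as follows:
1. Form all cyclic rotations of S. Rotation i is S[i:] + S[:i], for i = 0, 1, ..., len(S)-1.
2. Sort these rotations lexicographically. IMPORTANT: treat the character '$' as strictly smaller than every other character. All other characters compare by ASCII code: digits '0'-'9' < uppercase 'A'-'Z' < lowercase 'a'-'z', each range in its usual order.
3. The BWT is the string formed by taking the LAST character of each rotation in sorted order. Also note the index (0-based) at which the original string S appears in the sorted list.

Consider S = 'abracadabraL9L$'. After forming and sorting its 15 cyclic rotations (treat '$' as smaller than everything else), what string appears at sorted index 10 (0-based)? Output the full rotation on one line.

All 15 rotations (rotation i = S[i:]+S[:i]):
  rot[0] = abracadabraL9L$
  rot[1] = bracadabraL9L$a
  rot[2] = racadabraL9L$ab
  rot[3] = acadabraL9L$abr
  rot[4] = cadabraL9L$abra
  rot[5] = adabraL9L$abrac
  rot[6] = dabraL9L$abraca
  rot[7] = abraL9L$abracad
  rot[8] = braL9L$abracada
  rot[9] = raL9L$abracadab
  rot[10] = aL9L$abracadabr
  rot[11] = L9L$abracadabra
  rot[12] = 9L$abracadabraL
  rot[13] = L$abracadabraL9
  rot[14] = $abracadabraL9L
Sorted (with $ < everything):
  sorted[0] = $abracadabraL9L
  sorted[1] = 9L$abracadabraL
  sorted[2] = L$abracadabraL9
  sorted[3] = L9L$abracadabra
  sorted[4] = aL9L$abracadabr
  sorted[5] = abraL9L$abracad
  sorted[6] = abracadabraL9L$
  sorted[7] = acadabraL9L$abr
  sorted[8] = adabraL9L$abrac
  sorted[9] = braL9L$abracada
  sorted[10] = bracadabraL9L$a
  sorted[11] = cadabraL9L$abra
  sorted[12] = dabraL9L$abraca
  sorted[13] = raL9L$abracadab
  sorted[14] = racadabraL9L$ab
sorted[10] = bracadabraL9L$a

Answer: bracadabraL9L$a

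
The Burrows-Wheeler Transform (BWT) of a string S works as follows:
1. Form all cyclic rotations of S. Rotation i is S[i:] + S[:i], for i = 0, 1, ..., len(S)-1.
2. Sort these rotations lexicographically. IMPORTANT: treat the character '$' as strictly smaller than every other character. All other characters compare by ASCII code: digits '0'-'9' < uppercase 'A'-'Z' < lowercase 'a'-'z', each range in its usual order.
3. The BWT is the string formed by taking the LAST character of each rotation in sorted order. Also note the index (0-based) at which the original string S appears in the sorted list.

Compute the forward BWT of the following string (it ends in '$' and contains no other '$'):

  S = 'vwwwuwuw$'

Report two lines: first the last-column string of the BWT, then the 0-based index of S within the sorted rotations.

All 9 rotations (rotation i = S[i:]+S[:i]):
  rot[0] = vwwwuwuw$
  rot[1] = wwwuwuw$v
  rot[2] = wwuwuw$vw
  rot[3] = wuwuw$vww
  rot[4] = uwuw$vwww
  rot[5] = wuw$vwwwu
  rot[6] = uw$vwwwuw
  rot[7] = w$vwwwuwu
  rot[8] = $vwwwuwuw
Sorted (with $ < everything):
  sorted[0] = $vwwwuwuw  (last char: 'w')
  sorted[1] = uw$vwwwuw  (last char: 'w')
  sorted[2] = uwuw$vwww  (last char: 'w')
  sorted[3] = vwwwuwuw$  (last char: '$')
  sorted[4] = w$vwwwuwu  (last char: 'u')
  sorted[5] = wuw$vwwwu  (last char: 'u')
  sorted[6] = wuwuw$vww  (last char: 'w')
  sorted[7] = wwuwuw$vw  (last char: 'w')
  sorted[8] = wwwuwuw$v  (last char: 'v')
Last column: www$uuwwv
Original string S is at sorted index 3

Answer: www$uuwwv
3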